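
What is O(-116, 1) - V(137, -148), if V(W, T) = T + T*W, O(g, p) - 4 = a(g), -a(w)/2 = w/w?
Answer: 20426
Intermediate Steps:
a(w) = -2 (a(w) = -2*w/w = -2*1 = -2)
O(g, p) = 2 (O(g, p) = 4 - 2 = 2)
O(-116, 1) - V(137, -148) = 2 - (-148)*(1 + 137) = 2 - (-148)*138 = 2 - 1*(-20424) = 2 + 20424 = 20426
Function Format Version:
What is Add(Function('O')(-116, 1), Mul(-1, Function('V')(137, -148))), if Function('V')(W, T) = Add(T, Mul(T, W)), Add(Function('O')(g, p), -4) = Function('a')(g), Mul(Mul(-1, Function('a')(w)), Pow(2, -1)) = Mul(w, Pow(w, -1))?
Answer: 20426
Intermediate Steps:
Function('a')(w) = -2 (Function('a')(w) = Mul(-2, Mul(w, Pow(w, -1))) = Mul(-2, 1) = -2)
Function('O')(g, p) = 2 (Function('O')(g, p) = Add(4, -2) = 2)
Add(Function('O')(-116, 1), Mul(-1, Function('V')(137, -148))) = Add(2, Mul(-1, Mul(-148, Add(1, 137)))) = Add(2, Mul(-1, Mul(-148, 138))) = Add(2, Mul(-1, -20424)) = Add(2, 20424) = 20426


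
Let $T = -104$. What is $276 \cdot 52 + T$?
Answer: $14248$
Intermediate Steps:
$276 \cdot 52 + T = 276 \cdot 52 - 104 = 14352 - 104 = 14248$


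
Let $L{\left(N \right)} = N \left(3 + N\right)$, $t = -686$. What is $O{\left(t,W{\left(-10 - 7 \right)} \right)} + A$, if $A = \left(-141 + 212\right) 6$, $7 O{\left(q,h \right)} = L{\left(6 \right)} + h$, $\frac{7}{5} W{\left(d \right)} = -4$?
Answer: $\frac{21232}{49} \approx 433.31$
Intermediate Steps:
$W{\left(d \right)} = - \frac{20}{7}$ ($W{\left(d \right)} = \frac{5}{7} \left(-4\right) = - \frac{20}{7}$)
$O{\left(q,h \right)} = \frac{54}{7} + \frac{h}{7}$ ($O{\left(q,h \right)} = \frac{6 \left(3 + 6\right) + h}{7} = \frac{6 \cdot 9 + h}{7} = \frac{54 + h}{7} = \frac{54}{7} + \frac{h}{7}$)
$A = 426$ ($A = 71 \cdot 6 = 426$)
$O{\left(t,W{\left(-10 - 7 \right)} \right)} + A = \left(\frac{54}{7} + \frac{1}{7} \left(- \frac{20}{7}\right)\right) + 426 = \left(\frac{54}{7} - \frac{20}{49}\right) + 426 = \frac{358}{49} + 426 = \frac{21232}{49}$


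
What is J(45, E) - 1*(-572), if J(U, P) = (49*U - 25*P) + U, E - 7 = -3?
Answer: 2722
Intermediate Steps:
E = 4 (E = 7 - 3 = 4)
J(U, P) = -25*P + 50*U (J(U, P) = (-25*P + 49*U) + U = -25*P + 50*U)
J(45, E) - 1*(-572) = (-25*4 + 50*45) - 1*(-572) = (-100 + 2250) + 572 = 2150 + 572 = 2722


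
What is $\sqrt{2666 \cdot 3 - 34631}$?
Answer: $i \sqrt{26633} \approx 163.2 i$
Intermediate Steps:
$\sqrt{2666 \cdot 3 - 34631} = \sqrt{7998 - 34631} = \sqrt{-26633} = i \sqrt{26633}$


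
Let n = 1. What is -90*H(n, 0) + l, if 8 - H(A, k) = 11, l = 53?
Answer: 323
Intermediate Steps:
H(A, k) = -3 (H(A, k) = 8 - 1*11 = 8 - 11 = -3)
-90*H(n, 0) + l = -90*(-3) + 53 = 270 + 53 = 323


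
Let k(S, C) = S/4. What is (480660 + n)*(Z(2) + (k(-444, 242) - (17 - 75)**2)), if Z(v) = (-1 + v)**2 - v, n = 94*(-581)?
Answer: -1480935896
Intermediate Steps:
k(S, C) = S/4 (k(S, C) = S*(1/4) = S/4)
n = -54614
(480660 + n)*(Z(2) + (k(-444, 242) - (17 - 75)**2)) = (480660 - 54614)*(((-1 + 2)**2 - 1*2) + ((1/4)*(-444) - (17 - 75)**2)) = 426046*((1**2 - 2) + (-111 - 1*(-58)**2)) = 426046*((1 - 2) + (-111 - 1*3364)) = 426046*(-1 + (-111 - 3364)) = 426046*(-1 - 3475) = 426046*(-3476) = -1480935896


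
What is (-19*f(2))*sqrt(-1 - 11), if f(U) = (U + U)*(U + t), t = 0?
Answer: -304*I*sqrt(3) ≈ -526.54*I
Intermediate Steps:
f(U) = 2*U**2 (f(U) = (U + U)*(U + 0) = (2*U)*U = 2*U**2)
(-19*f(2))*sqrt(-1 - 11) = (-38*2**2)*sqrt(-1 - 11) = (-38*4)*sqrt(-12) = (-19*8)*(2*I*sqrt(3)) = -304*I*sqrt(3)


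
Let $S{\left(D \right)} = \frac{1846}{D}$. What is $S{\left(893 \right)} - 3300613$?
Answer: $- \frac{2947445563}{893} \approx -3.3006 \cdot 10^{6}$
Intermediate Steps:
$S{\left(893 \right)} - 3300613 = \frac{1846}{893} - 3300613 = - \frac{2947445563}{893}$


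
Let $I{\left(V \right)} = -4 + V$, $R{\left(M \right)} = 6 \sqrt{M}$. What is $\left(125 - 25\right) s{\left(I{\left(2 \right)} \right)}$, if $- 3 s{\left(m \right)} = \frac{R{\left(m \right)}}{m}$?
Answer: $100 i \sqrt{2} \approx 141.42 i$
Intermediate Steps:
$s{\left(m \right)} = - \frac{2}{\sqrt{m}}$ ($s{\left(m \right)} = - \frac{6 \sqrt{m} \frac{1}{m}}{3} = - \frac{6 \frac{1}{\sqrt{m}}}{3} = - \frac{2}{\sqrt{m}}$)
$\left(125 - 25\right) s{\left(I{\left(2 \right)} \right)} = \left(125 - 25\right) \left(- \frac{2}{\sqrt{-4 + 2}}\right) = 100 \left(- \frac{2}{i \sqrt{2}}\right) = 100 \left(- 2 \left(- \frac{i \sqrt{2}}{2}\right)\right) = 100 i \sqrt{2}$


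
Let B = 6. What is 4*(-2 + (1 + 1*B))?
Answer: 20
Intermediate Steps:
4*(-2 + (1 + 1*B)) = 4*(-2 + (1 + 1*6)) = 4*(-2 + (1 + 6)) = 4*(-2 + 7) = 4*5 = 20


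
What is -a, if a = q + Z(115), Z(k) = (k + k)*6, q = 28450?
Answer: -29830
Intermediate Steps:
Z(k) = 12*k (Z(k) = (2*k)*6 = 12*k)
a = 29830 (a = 28450 + 12*115 = 28450 + 1380 = 29830)
-a = -1*29830 = -29830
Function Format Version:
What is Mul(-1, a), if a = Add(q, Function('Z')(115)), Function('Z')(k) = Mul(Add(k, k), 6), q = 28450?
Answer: -29830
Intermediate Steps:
Function('Z')(k) = Mul(12, k) (Function('Z')(k) = Mul(Mul(2, k), 6) = Mul(12, k))
a = 29830 (a = Add(28450, Mul(12, 115)) = Add(28450, 1380) = 29830)
Mul(-1, a) = Mul(-1, 29830) = -29830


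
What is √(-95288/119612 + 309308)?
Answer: √276579225369706/29903 ≈ 556.15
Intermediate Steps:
√(-95288/119612 + 309308) = √(-95288*1/119612 + 309308) = √(-23822/29903 + 309308) = √(9249213302/29903) = √276579225369706/29903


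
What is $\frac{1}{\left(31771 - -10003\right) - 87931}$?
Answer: $- \frac{1}{46157} \approx -2.1665 \cdot 10^{-5}$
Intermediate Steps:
$\frac{1}{\left(31771 - -10003\right) - 87931} = \frac{1}{\left(31771 + 10003\right) - 87931} = \frac{1}{41774 - 87931} = \frac{1}{-46157} = - \frac{1}{46157}$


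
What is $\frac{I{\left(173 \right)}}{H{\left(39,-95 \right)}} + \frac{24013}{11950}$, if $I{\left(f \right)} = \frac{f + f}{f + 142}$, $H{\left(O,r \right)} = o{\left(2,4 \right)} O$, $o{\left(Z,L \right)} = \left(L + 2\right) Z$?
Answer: $\frac{88603279}{44041725} \approx 2.0118$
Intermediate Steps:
$o{\left(Z,L \right)} = Z \left(2 + L\right)$ ($o{\left(Z,L \right)} = \left(2 + L\right) Z = Z \left(2 + L\right)$)
$H{\left(O,r \right)} = 12 O$ ($H{\left(O,r \right)} = 2 \left(2 + 4\right) O = 2 \cdot 6 O = 12 O$)
$I{\left(f \right)} = \frac{2 f}{142 + f}$
$\frac{I{\left(173 \right)}}{H{\left(39,-95 \right)}} + \frac{24013}{11950} = \frac{2 \cdot 173 \frac{1}{142 + 173}}{12 \cdot 39} + \frac{24013}{11950} = \frac{2 \cdot 173 \cdot \frac{1}{315}}{468} + 24013 \cdot \frac{1}{11950} = 2 \cdot 173 \cdot \frac{1}{315} \cdot \frac{1}{468} + \frac{24013}{11950} = \frac{346}{315} \cdot \frac{1}{468} + \frac{24013}{11950} = \frac{173}{73710} + \frac{24013}{11950} = \frac{88603279}{44041725}$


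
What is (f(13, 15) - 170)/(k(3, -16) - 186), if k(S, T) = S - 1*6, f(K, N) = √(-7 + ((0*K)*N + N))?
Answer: 170/189 - 2*√2/189 ≈ 0.88451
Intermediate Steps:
f(K, N) = √(-7 + N) (f(K, N) = √(-7 + (0*N + N)) = √(-7 + (0 + N)) = √(-7 + N))
k(S, T) = -6 + S (k(S, T) = S - 6 = -6 + S)
(f(13, 15) - 170)/(k(3, -16) - 186) = (√(-7 + 15) - 170)/((-6 + 3) - 186) = (√8 - 170)/(-3 - 186) = (2*√2 - 170)/(-189) = (-170 + 2*√2)*(-1/189) = 170/189 - 2*√2/189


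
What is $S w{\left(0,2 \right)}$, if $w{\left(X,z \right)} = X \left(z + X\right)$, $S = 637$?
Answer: $0$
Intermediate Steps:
$w{\left(X,z \right)} = X \left(X + z\right)$
$S w{\left(0,2 \right)} = 637 \cdot 0 \left(0 + 2\right) = 637 \cdot 0 \cdot 2 = 637 \cdot 0 = 0$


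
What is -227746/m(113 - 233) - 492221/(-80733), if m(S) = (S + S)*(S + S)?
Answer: 1660885297/775036800 ≈ 2.1430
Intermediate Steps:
m(S) = 4*S² (m(S) = (2*S)*(2*S) = 4*S²)
-227746/m(113 - 233) - 492221/(-80733) = -227746*1/(4*(113 - 233)²) - 492221/(-80733) = -227746/(4*(-120)²) - 492221*(-1/80733) = -227746/(4*14400) + 492221/80733 = -227746/57600 + 492221/80733 = -227746*1/57600 + 492221/80733 = -113873/28800 + 492221/80733 = 1660885297/775036800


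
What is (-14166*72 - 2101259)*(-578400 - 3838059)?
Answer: 13784700411849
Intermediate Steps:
(-14166*72 - 2101259)*(-578400 - 3838059) = (-1019952 - 2101259)*(-4416459) = -3121211*(-4416459) = 13784700411849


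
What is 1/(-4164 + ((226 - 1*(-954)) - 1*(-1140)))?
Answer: -1/1844 ≈ -0.00054230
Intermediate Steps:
1/(-4164 + ((226 - 1*(-954)) - 1*(-1140))) = 1/(-4164 + ((226 + 954) + 1140)) = 1/(-4164 + (1180 + 1140)) = 1/(-4164 + 2320) = 1/(-1844) = -1/1844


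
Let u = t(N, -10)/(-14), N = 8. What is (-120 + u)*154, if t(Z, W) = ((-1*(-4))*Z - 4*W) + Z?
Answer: -19360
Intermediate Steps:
t(Z, W) = -4*W + 5*Z (t(Z, W) = (4*Z - 4*W) + Z = (-4*W + 4*Z) + Z = -4*W + 5*Z)
u = -40/7 (u = (-4*(-10) + 5*8)/(-14) = (40 + 40)*(-1/14) = 80*(-1/14) = -40/7 ≈ -5.7143)
(-120 + u)*154 = (-120 - 40/7)*154 = -880/7*154 = -19360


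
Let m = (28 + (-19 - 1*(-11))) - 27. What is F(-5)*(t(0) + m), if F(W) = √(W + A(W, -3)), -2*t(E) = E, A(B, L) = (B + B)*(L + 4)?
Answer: -7*I*√15 ≈ -27.111*I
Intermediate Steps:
A(B, L) = 2*B*(4 + L) (A(B, L) = (2*B)*(4 + L) = 2*B*(4 + L))
t(E) = -E/2
F(W) = √3*√W (F(W) = √(W + 2*W*(4 - 3)) = √(W + 2*W*1) = √(W + 2*W) = √(3*W) = √3*√W)
m = -7 (m = (28 + (-19 + 11)) - 27 = (28 - 8) - 27 = 20 - 27 = -7)
F(-5)*(t(0) + m) = (√3*√(-5))*(-½*0 - 7) = (√3*(I*√5))*(0 - 7) = (I*√15)*(-7) = -7*I*√15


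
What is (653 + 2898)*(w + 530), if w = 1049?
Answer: 5607029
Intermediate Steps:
(653 + 2898)*(w + 530) = (653 + 2898)*(1049 + 530) = 3551*1579 = 5607029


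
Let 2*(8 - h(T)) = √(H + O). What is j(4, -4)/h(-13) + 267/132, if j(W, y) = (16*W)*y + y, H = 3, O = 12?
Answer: -344631/10604 - 520*√15/241 ≈ -40.857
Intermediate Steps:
h(T) = 8 - √15/2 (h(T) = 8 - √(3 + 12)/2 = 8 - √15/2)
j(W, y) = y + 16*W*y (j(W, y) = 16*W*y + y = y + 16*W*y)
j(4, -4)/h(-13) + 267/132 = (-4*(1 + 16*4))/(8 - √15/2) + 267/132 = (-4*(1 + 64))/(8 - √15/2) + 267*(1/132) = (-4*65)/(8 - √15/2) + 89/44 = -260/(8 - √15/2) + 89/44 = 89/44 - 260/(8 - √15/2)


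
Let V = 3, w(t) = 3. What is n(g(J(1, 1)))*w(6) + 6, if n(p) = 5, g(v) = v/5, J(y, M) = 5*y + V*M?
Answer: 21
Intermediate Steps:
J(y, M) = 3*M + 5*y (J(y, M) = 5*y + 3*M = 3*M + 5*y)
g(v) = v/5 (g(v) = v*(1/5) = v/5)
n(g(J(1, 1)))*w(6) + 6 = 5*3 + 6 = 15 + 6 = 21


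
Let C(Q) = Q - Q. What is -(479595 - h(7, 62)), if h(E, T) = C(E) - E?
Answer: -479602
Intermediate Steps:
C(Q) = 0
h(E, T) = -E (h(E, T) = 0 - E = -E)
-(479595 - h(7, 62)) = -(479595 - (-1)*7) = -(479595 - 1*(-7)) = -(479595 + 7) = -1*479602 = -479602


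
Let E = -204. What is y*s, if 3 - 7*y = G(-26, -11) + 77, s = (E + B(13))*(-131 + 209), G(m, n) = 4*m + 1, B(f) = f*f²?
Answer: 4508166/7 ≈ 6.4402e+5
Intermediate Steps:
B(f) = f³
G(m, n) = 1 + 4*m
s = 155454 (s = (-204 + 13³)*(-131 + 209) = (-204 + 2197)*78 = 1993*78 = 155454)
y = 29/7 (y = 3/7 - ((1 + 4*(-26)) + 77)/7 = 3/7 - ((1 - 104) + 77)/7 = 3/7 - (-103 + 77)/7 = 3/7 - ⅐*(-26) = 3/7 + 26/7 = 29/7 ≈ 4.1429)
y*s = (29/7)*155454 = 4508166/7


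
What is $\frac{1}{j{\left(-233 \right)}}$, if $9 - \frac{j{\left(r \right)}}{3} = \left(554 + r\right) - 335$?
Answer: $\frac{1}{69} \approx 0.014493$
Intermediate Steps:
$j{\left(r \right)} = -630 - 3 r$ ($j{\left(r \right)} = 27 - 3 \left(\left(554 + r\right) - 335\right) = 27 - 3 \left(219 + r\right) = 27 - \left(657 + 3 r\right) = -630 - 3 r$)
$\frac{1}{j{\left(-233 \right)}} = \frac{1}{-630 - -699} = \frac{1}{-630 + 699} = \frac{1}{69}$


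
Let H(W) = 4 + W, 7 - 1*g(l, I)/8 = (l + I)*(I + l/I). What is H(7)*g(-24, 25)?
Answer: -37488/25 ≈ -1499.5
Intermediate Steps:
g(l, I) = 56 - 8*(I + l)*(I + l/I) (g(l, I) = 56 - 8*(l + I)*(I + l/I) = 56 - 8*(I + l)*(I + l/I))
H(7)*g(-24, 25) = (4 + 7)*(8*(-1*(-24)**2 - 1*25*(-7 - 24 + 25**2 + 25*(-24)))/25) = 11*(8*(1/25)*(-1*576 - 1*25*(-7 - 24 + 625 - 600))) = 11*(8*(1/25)*(-576 - 1*25*(-6))) = 11*(8*(1/25)*(-576 + 150)) = 11*(8*(1/25)*(-426)) = 11*(-3408/25) = -37488/25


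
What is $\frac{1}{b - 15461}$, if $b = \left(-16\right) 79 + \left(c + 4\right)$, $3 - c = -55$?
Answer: $- \frac{1}{16663} \approx -6.0013 \cdot 10^{-5}$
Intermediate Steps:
$c = 58$ ($c = 3 - -55 = 3 + 55 = 58$)
$b = -1202$ ($b = \left(-16\right) 79 + \left(58 + 4\right) = -1264 + 62 = -1202$)
$\frac{1}{b - 15461} = \frac{1}{-1202 - 15461} = \frac{1}{-16663} = - \frac{1}{16663}$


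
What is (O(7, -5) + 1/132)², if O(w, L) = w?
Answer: 855625/17424 ≈ 49.106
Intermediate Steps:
(O(7, -5) + 1/132)² = (7 + 1/132)² = (925/132)² = 855625/17424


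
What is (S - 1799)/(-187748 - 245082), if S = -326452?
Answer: 328251/432830 ≈ 0.75838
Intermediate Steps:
(S - 1799)/(-187748 - 245082) = (-326452 - 1799)/(-187748 - 245082) = -328251/(-432830) = -328251*(-1/432830) = 328251/432830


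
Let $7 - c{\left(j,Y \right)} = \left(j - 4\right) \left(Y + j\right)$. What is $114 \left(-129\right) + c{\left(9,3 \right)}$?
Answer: $-14759$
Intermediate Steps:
$c{\left(j,Y \right)} = 7 - \left(-4 + j\right) \left(Y + j\right)$ ($c{\left(j,Y \right)} = 7 - \left(j - 4\right) \left(Y + j\right) = 7 - \left(-4 + j\right) \left(Y + j\right)$)
$114 \left(-129\right) + c{\left(9,3 \right)} = 114 \left(-129\right) + \left(7 - 9^{2} + 4 \cdot 3 + 4 \cdot 9 - 3 \cdot 9\right) = -14706 + \left(7 - 81 + 12 + 36 - 27\right) = -14706 - 53 = -14759$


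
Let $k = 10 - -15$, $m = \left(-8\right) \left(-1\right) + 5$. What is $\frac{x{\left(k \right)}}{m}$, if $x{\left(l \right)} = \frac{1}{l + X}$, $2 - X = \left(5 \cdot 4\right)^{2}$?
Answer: $- \frac{1}{4849} \approx -0.00020623$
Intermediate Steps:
$m = 13$ ($m = 8 + 5 = 13$)
$k = 25$ ($k = 10 + 15 = 25$)
$X = -398$ ($X = 2 - \left(5 \cdot 4\right)^{2} = 2 - 20^{2} = 2 - 400 = -398$)
$x{\left(l \right)} = \frac{1}{-398 + l}$ ($x{\left(l \right)} = \frac{1}{l - 398} = \frac{1}{-398 + l}$)
$\frac{x{\left(k \right)}}{m} = \frac{1}{\left(-398 + 25\right) 13} = \frac{1}{-373} \cdot \frac{1}{13} = \left(- \frac{1}{373}\right) \frac{1}{13} = - \frac{1}{4849}$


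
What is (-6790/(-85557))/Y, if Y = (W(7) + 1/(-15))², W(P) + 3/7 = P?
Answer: 24953250/13303799791 ≈ 0.0018756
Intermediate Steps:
W(P) = -3/7 + P
Y = 466489/11025 (Y = ((-3/7 + 7) + 1/(-15))² = (46/7 - 1/15)² = (683/105)² = 466489/11025 ≈ 42.312)
(-6790/(-85557))/Y = (-6790/(-85557))/(466489/11025) = -6790*(-1/85557)*(11025/466489) = (6790/85557)*(11025/466489) = 24953250/13303799791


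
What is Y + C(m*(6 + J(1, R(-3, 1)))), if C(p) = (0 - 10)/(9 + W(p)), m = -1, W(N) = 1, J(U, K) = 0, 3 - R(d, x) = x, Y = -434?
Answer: -435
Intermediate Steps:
R(d, x) = 3 - x
C(p) = -1 (C(p) = (0 - 10)/(9 + 1) = -10/10 = -10*⅒ = -1)
Y + C(m*(6 + J(1, R(-3, 1)))) = -434 - 1 = -435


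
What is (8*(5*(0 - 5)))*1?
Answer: -200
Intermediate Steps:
(8*(5*(0 - 5)))*1 = (8*(5*(-5)))*1 = (8*(-25))*1 = -200*1 = -200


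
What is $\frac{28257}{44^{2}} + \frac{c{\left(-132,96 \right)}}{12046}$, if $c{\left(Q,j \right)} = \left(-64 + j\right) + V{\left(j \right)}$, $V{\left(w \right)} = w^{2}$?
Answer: $\frac{179143975}{11660528} \approx 15.363$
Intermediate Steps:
$c{\left(Q,j \right)} = -64 + j + j^{2}$ ($c{\left(Q,j \right)} = \left(-64 + j\right) + j^{2} = -64 + j + j^{2}$)
$\frac{28257}{44^{2}} + \frac{c{\left(-132,96 \right)}}{12046} = \frac{28257}{44^{2}} + \frac{-64 + 96 + 96^{2}}{12046} = \frac{28257}{1936} + \left(-64 + 96 + 9216\right) \frac{1}{12046} = 28257 \cdot \frac{1}{1936} + 9248 \cdot \frac{1}{12046} = \frac{28257}{1936} + \frac{4624}{6023} = \frac{179143975}{11660528}$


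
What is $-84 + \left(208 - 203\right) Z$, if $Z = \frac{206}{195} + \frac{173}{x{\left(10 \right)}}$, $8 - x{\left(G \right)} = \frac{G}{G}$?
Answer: $\frac{12245}{273} \approx 44.853$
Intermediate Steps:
$x{\left(G \right)} = 7$ ($x{\left(G \right)} = 8 - \frac{G}{G} = 8 - 1 = 7$)
$Z = \frac{35177}{1365}$ ($Z = \frac{206}{195} + \frac{173}{7} = \frac{35177}{1365} \approx 25.771$)
$-84 + \left(208 - 203\right) Z = -84 + \left(208 - 203\right) \frac{35177}{1365} = -84 + 5 \cdot \frac{35177}{1365} = -84 + \frac{35177}{273} = \frac{12245}{273}$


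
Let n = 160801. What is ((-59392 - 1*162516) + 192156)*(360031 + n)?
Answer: -15495793664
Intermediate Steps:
((-59392 - 1*162516) + 192156)*(360031 + n) = ((-59392 - 1*162516) + 192156)*(360031 + 160801) = ((-59392 - 162516) + 192156)*520832 = (-221908 + 192156)*520832 = -29752*520832 = -15495793664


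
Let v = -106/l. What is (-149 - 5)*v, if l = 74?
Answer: 8162/37 ≈ 220.59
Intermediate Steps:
v = -53/37 (v = -106/74 = -106*1/74 = -53/37 ≈ -1.4324)
(-149 - 5)*v = (-149 - 5)*(-53/37) = -154*(-53/37) = 8162/37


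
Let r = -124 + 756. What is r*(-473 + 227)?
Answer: -155472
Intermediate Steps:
r = 632
r*(-473 + 227) = 632*(-473 + 227) = 632*(-246) = -155472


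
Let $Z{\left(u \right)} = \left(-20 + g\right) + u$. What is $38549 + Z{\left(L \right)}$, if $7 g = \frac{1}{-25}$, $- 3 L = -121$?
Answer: $\frac{20248897}{525} \approx 38569.0$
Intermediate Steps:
$L = \frac{121}{3}$ ($L = \left(- \frac{1}{3}\right) \left(-121\right) = \frac{121}{3} \approx 40.333$)
$g = - \frac{1}{175}$ ($g = \frac{1}{7 \left(-25\right)} = \frac{1}{7} \left(- \frac{1}{25}\right) = - \frac{1}{175} \approx -0.0057143$)
$Z{\left(u \right)} = - \frac{3501}{175} + u$ ($Z{\left(u \right)} = \left(-20 - \frac{1}{175}\right) + u = - \frac{3501}{175} + u$)
$38549 + Z{\left(L \right)} = 38549 + \left(- \frac{3501}{175} + \frac{121}{3}\right) = 38549 + \frac{10672}{525} = \frac{20248897}{525}$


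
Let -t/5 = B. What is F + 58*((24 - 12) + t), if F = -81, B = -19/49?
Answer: 35645/49 ≈ 727.45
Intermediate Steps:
B = -19/49 (B = -19*1/49 = -19/49 ≈ -0.38775)
t = 95/49 (t = -5*(-19/49) = 95/49 ≈ 1.9388)
F + 58*((24 - 12) + t) = -81 + 58*((24 - 12) + 95/49) = -81 + 58*(12 + 95/49) = -81 + 58*(683/49) = -81 + 39614/49 = 35645/49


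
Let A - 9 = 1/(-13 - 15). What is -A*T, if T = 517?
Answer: -129767/28 ≈ -4634.5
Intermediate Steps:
A = 251/28 (A = 9 + 1/(-13 - 15) = 9 + 1/(-28) = 9 - 1/28 = 251/28 ≈ 8.9643)
-A*T = -251*517/28 = -1*129767/28 = -129767/28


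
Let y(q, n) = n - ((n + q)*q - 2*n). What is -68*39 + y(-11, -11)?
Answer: -2927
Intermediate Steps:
y(q, n) = 3*n - q*(n + q) (y(q, n) = n - (q*(n + q) - 2*n) = n - (-2*n + q*(n + q)) = n + (2*n - q*(n + q)) = 3*n - q*(n + q))
-68*39 + y(-11, -11) = -68*39 + (-1*(-11)**2 + 3*(-11) - 1*(-11)*(-11)) = -2652 + (-1*121 - 33 - 121) = -2652 + (-121 - 33 - 121) = -2652 - 275 = -2927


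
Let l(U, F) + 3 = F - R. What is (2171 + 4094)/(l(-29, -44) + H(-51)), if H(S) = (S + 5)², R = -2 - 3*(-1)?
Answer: 6265/2068 ≈ 3.0295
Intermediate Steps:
R = 1 (R = -2 + 3 = 1)
H(S) = (5 + S)²
l(U, F) = -4 + F (l(U, F) = -3 + (F - 1*1) = -3 + (F - 1) = -3 + (-1 + F) = -4 + F)
(2171 + 4094)/(l(-29, -44) + H(-51)) = (2171 + 4094)/((-4 - 44) + (5 - 51)²) = 6265/(-48 + (-46)²) = 6265/(-48 + 2116) = 6265/2068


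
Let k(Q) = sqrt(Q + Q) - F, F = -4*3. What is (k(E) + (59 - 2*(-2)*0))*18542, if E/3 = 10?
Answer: 1316482 + 37084*sqrt(15) ≈ 1.4601e+6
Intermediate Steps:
F = -12
E = 30 (E = 3*10 = 30)
k(Q) = 12 + sqrt(2)*sqrt(Q) (k(Q) = sqrt(Q + Q) - 1*(-12) = sqrt(2*Q) + 12 = sqrt(2)*sqrt(Q) + 12 = 12 + sqrt(2)*sqrt(Q))
(k(E) + (59 - 2*(-2)*0))*18542 = ((12 + sqrt(2)*sqrt(30)) + (59 - 2*(-2)*0))*18542 = ((12 + 2*sqrt(15)) + (59 + 4*0))*18542 = ((12 + 2*sqrt(15)) + (59 + 0))*18542 = ((12 + 2*sqrt(15)) + 59)*18542 = (71 + 2*sqrt(15))*18542 = 1316482 + 37084*sqrt(15)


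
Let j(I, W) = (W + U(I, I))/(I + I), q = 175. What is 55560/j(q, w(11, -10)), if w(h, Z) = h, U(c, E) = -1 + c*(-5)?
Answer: -3889200/173 ≈ -22481.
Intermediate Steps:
U(c, E) = -1 - 5*c
j(I, W) = (-1 + W - 5*I)/(2*I) (j(I, W) = (W + (-1 - 5*I))/(I + I) = (-1 + W - 5*I)/((2*I)) = (-1 + W - 5*I)*(1/(2*I)) = (-1 + W - 5*I)/(2*I))
55560/j(q, w(11, -10)) = 55560/(((1/2)*(-1 + 11 - 5*175)/175)) = 55560/(((1/2)*(1/175)*(-1 + 11 - 875))) = 55560/(((1/2)*(1/175)*(-865))) = 55560/(-173/70) = 55560*(-70/173) = -3889200/173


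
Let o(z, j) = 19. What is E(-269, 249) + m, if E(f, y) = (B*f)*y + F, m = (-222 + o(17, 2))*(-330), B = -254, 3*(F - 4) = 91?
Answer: 51240595/3 ≈ 1.7080e+7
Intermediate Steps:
F = 103/3 (F = 4 + (⅓)*91 = 4 + 91/3 = 103/3 ≈ 34.333)
m = 66990 (m = (-222 + 19)*(-330) = -203*(-330) = 66990)
E(f, y) = 103/3 - 254*f*y (E(f, y) = (-254*f)*y + 103/3 = -254*f*y + 103/3 = 103/3 - 254*f*y)
E(-269, 249) + m = (103/3 - 254*(-269)*249) + 66990 = (103/3 + 17013174) + 66990 = 51039625/3 + 66990 = 51240595/3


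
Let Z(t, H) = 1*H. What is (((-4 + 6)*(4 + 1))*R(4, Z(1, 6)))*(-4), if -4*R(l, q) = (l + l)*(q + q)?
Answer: 960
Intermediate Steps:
Z(t, H) = H
R(l, q) = -l*q (R(l, q) = -(l + l)*(q + q)/4 = -2*l*2*q/4 = -l*q)
(((-4 + 6)*(4 + 1))*R(4, Z(1, 6)))*(-4) = (((-4 + 6)*(4 + 1))*(-1*4*6))*(-4) = ((2*5)*(-24))*(-4) = (10*(-24))*(-4) = -240*(-4) = 960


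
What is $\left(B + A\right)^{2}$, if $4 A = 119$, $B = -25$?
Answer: $\frac{361}{16} \approx 22.563$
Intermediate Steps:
$A = \frac{119}{4}$ ($A = \frac{1}{4} \cdot 119 = \frac{119}{4} \approx 29.75$)
$\left(B + A\right)^{2} = \left(-25 + \frac{119}{4}\right)^{2} = \left(\frac{19}{4}\right)^{2} = \frac{361}{16}$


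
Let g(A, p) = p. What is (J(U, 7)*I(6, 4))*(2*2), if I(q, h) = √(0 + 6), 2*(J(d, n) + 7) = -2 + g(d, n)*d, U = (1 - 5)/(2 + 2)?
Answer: -46*√6 ≈ -112.68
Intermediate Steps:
U = -1 (U = -4/4 = -4*¼ = -1)
J(d, n) = -8 + d*n/2 (J(d, n) = -7 + (-2 + n*d)/2 = -7 + (-2 + d*n)/2 = -7 + (-1 + d*n/2) = -8 + d*n/2)
I(q, h) = √6
(J(U, 7)*I(6, 4))*(2*2) = ((-8 + (½)*(-1)*7)*√6)*(2*2) = ((-8 - 7/2)*√6)*4 = -23*√6/2*4 = -46*√6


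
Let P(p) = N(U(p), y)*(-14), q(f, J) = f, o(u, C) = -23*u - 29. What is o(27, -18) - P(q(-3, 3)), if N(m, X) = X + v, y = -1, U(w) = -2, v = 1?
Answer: -650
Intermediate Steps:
o(u, C) = -29 - 23*u
N(m, X) = 1 + X (N(m, X) = X + 1 = 1 + X)
P(p) = 0 (P(p) = (1 - 1)*(-14) = 0*(-14) = 0)
o(27, -18) - P(q(-3, 3)) = (-29 - 23*27) - 1*0 = (-29 - 621) + 0 = -650 + 0 = -650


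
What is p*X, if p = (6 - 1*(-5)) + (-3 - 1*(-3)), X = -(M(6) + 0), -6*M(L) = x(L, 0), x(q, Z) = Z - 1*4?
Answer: -22/3 ≈ -7.3333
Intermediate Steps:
x(q, Z) = -4 + Z (x(q, Z) = Z - 4 = -4 + Z)
M(L) = ⅔ (M(L) = -(-4 + 0)/6 = -⅙*(-4) = ⅔)
X = -⅔ (X = -(⅔ + 0) = -1*⅔ = -⅔ ≈ -0.66667)
p = 11 (p = (6 + 5) + (-3 + 3) = 11 + 0 = 11)
p*X = 11*(-⅔) = -22/3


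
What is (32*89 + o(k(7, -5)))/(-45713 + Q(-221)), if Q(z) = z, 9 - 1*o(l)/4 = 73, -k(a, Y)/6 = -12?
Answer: -1296/22967 ≈ -0.056429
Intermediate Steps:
k(a, Y) = 72 (k(a, Y) = -6*(-12) = 72)
o(l) = -256 (o(l) = 36 - 4*73 = 36 - 292 = -256)
(32*89 + o(k(7, -5)))/(-45713 + Q(-221)) = (32*89 - 256)/(-45713 - 221) = (2848 - 256)/(-45934) = 2592*(-1/45934) = -1296/22967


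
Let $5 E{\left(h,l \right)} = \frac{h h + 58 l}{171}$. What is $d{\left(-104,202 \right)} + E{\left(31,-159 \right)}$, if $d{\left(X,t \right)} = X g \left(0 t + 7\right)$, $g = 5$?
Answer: $- \frac{3120461}{855} \approx -3649.7$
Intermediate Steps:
$E{\left(h,l \right)} = \frac{h^{2}}{855} + \frac{58 l}{855}$ ($E{\left(h,l \right)} = \frac{\left(h h + 58 l\right) \frac{1}{171}}{5} = \frac{\left(h^{2} + 58 l\right) \frac{1}{171}}{5} = \frac{\frac{h^{2}}{171} + \frac{58 l}{171}}{5} = \frac{h^{2}}{855} + \frac{58 l}{855}$)
$d{\left(X,t \right)} = 35 X$ ($d{\left(X,t \right)} = X 5 \left(0 t + 7\right) = 5 X \left(0 + 7\right) = 5 X 7 = 35 X$)
$d{\left(-104,202 \right)} + E{\left(31,-159 \right)} = 35 \left(-104\right) + \left(\frac{31^{2}}{855} + \frac{58}{855} \left(-159\right)\right) = -3640 + \left(\frac{1}{855} \cdot 961 - \frac{3074}{285}\right) = -3640 + \left(\frac{961}{855} - \frac{3074}{285}\right) = -3640 - \frac{8261}{855} = - \frac{3120461}{855}$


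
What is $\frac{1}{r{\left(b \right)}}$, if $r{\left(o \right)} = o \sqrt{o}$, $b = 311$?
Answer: $\frac{\sqrt{311}}{96721} \approx 0.00018233$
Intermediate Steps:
$r{\left(o \right)} = o^{\frac{3}{2}}$
$\frac{1}{r{\left(b \right)}} = \frac{1}{311^{\frac{3}{2}}} = \frac{1}{311 \sqrt{311}} = \frac{\sqrt{311}}{96721}$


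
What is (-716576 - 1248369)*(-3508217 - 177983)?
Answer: 7243180259000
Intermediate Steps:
(-716576 - 1248369)*(-3508217 - 177983) = -1964945*(-3686200) = 7243180259000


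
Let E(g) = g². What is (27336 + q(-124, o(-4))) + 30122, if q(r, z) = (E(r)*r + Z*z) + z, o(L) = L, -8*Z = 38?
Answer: -1849151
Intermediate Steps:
Z = -19/4 (Z = -⅛*38 = -19/4 ≈ -4.7500)
q(r, z) = r³ - 15*z/4 (q(r, z) = (r²*r - 19*z/4) + z = (r³ - 19*z/4) + z = r³ - 15*z/4)
(27336 + q(-124, o(-4))) + 30122 = (27336 + ((-124)³ - 15/4*(-4))) + 30122 = (27336 + (-1906624 + 15)) + 30122 = (27336 - 1906609) + 30122 = -1879273 + 30122 = -1849151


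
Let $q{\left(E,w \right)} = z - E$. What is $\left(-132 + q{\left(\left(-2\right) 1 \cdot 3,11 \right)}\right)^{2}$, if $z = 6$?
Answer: $14400$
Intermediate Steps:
$q{\left(E,w \right)} = 6 - E$
$\left(-132 + q{\left(\left(-2\right) 1 \cdot 3,11 \right)}\right)^{2} = \left(-132 + \left(6 - \left(-2\right) 1 \cdot 3\right)\right)^{2} = \left(-132 + \left(6 - \left(-2\right) 3\right)\right)^{2} = \left(-132 + \left(6 - -6\right)\right)^{2} = \left(-132 + \left(6 + 6\right)\right)^{2} = \left(-132 + 12\right)^{2} = \left(-120\right)^{2} = 14400$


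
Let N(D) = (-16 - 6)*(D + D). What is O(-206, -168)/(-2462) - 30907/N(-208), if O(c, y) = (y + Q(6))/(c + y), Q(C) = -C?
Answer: -646826981/191523904 ≈ -3.3773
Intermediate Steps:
O(c, y) = (-6 + y)/(c + y) (O(c, y) = (y - 1*6)/(c + y) = (y - 6)/(c + y) = (-6 + y)/(c + y))
N(D) = -44*D
O(-206, -168)/(-2462) - 30907/N(-208) = ((-6 - 168)/(-206 - 168))/(-2462) - 30907/((-44*(-208))) = (-174/(-374))*(-1/2462) - 30907/9152 = -1/374*(-174)*(-1/2462) - 30907*1/9152 = (87/187)*(-1/2462) - 30907/9152 = -87/460394 - 30907/9152 = -646826981/191523904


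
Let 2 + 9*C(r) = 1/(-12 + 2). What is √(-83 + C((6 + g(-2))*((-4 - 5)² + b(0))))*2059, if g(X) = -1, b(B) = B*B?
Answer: 2059*I*√74910/30 ≈ 18785.0*I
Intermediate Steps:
b(B) = B²
C(r) = -7/30 (C(r) = -2/9 + 1/(9*(-12 + 2)) = -2/9 + (⅑)/(-10) = -2/9 + (⅑)*(-⅒) = -2/9 - 1/90 = -7/30)
√(-83 + C((6 + g(-2))*((-4 - 5)² + b(0))))*2059 = √(-83 - 7/30)*2059 = √(-2497/30)*2059 = (I*√74910/30)*2059 = 2059*I*√74910/30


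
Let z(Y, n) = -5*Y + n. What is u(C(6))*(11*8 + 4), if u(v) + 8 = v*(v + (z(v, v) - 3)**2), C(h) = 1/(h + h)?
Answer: -70219/108 ≈ -650.18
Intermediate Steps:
z(Y, n) = n - 5*Y
C(h) = 1/(2*h)
u(v) = -8 + v*(v + (-3 - 4*v)**2) (u(v) = -8 + v*(v + ((v - 5*v) - 3)**2) = -8 + v*(v + (-4*v - 3)**2) = -8 + v*(v + (-3 - 4*v)**2))
u(C(6))*(11*8 + 4) = (-8 + ((1/2)/6)**2 + ((1/2)/6)*(3 + 4*((1/2)/6))**2)*(11*8 + 4) = (-8 + ((1/2)*(1/6))**2 + ((1/2)*(1/6))*(3 + 4*((1/2)*(1/6)))**2)*(88 + 4) = (-8 + (1/12)**2 + (3 + 4*(1/12))**2/12)*92 = (-8 + 1/144 + (3 + 1/3)**2/12)*92 = (-8 + 1/144 + (10/3)**2/12)*92 = (-8 + 1/144 + (1/12)*(100/9))*92 = (-8 + 1/144 + 25/27)*92 = -3053/432*92 = -70219/108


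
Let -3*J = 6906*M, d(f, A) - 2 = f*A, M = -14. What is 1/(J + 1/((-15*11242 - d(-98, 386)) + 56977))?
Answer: 73827/2379296555 ≈ 3.1029e-5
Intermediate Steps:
d(f, A) = 2 + A*f (d(f, A) = 2 + f*A = 2 + A*f)
J = 32228 (J = -2302*(-14) = -⅓*(-96684) = 32228)
1/(J + 1/((-15*11242 - d(-98, 386)) + 56977)) = 1/(32228 + 1/((-15*11242 - (2 + 386*(-98))) + 56977)) = 1/(32228 + 1/((-168630 - (2 - 37828)) + 56977)) = 1/(32228 + 1/((-168630 - 1*(-37826)) + 56977)) = 1/(32228 + 1/((-168630 + 37826) + 56977)) = 1/(32228 + 1/(-130804 + 56977)) = 1/(32228 + 1/(-73827)) = 1/(32228 - 1/73827) = 1/(2379296555/73827) = 73827/2379296555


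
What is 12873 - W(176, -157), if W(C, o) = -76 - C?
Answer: 13125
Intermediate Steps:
12873 - W(176, -157) = 12873 - (-76 - 1*176) = 12873 - (-76 - 176) = 12873 - 1*(-252) = 12873 + 252 = 13125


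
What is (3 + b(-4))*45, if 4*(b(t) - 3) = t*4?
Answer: 90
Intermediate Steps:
b(t) = 3 + t (b(t) = 3 + (t*4)/4 = 3 + (4*t)/4 = 3 + t)
(3 + b(-4))*45 = (3 + (3 - 4))*45 = (3 - 1)*45 = 2*45 = 90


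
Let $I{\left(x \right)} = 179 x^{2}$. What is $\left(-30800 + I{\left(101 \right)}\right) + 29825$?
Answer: $1825004$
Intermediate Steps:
$\left(-30800 + I{\left(101 \right)}\right) + 29825 = \left(-30800 + 179 \cdot 101^{2}\right) + 29825 = \left(-30800 + 179 \cdot 10201\right) + 29825 = \left(-30800 + 1825979\right) + 29825 = 1795179 + 29825 = 1825004$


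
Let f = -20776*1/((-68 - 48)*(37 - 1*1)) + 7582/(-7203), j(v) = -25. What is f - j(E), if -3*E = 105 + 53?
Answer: 36249179/1253322 ≈ 28.922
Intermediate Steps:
E = -158/3 (E = -(105 + 53)/3 = -1/3*158 = -158/3 ≈ -52.667)
f = 4916129/1253322 (f = -20776*(-1/(116*(37 - 1))) + 7582*(-1/7203) = -20776/(36*(-116)) - 7582/7203 = -20776/(-4176) - 7582/7203 = -20776*(-1/4176) - 7582/7203 = 2597/522 - 7582/7203 = 4916129/1253322 ≈ 3.9225)
f - j(E) = 4916129/1253322 - 1*(-25) = 4916129/1253322 + 25 = 36249179/1253322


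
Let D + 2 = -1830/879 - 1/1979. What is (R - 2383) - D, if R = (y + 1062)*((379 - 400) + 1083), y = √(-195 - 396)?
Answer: 652597551644/579847 + 1062*I*√591 ≈ 1.1255e+6 + 25818.0*I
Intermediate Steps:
y = I*√591 (y = √(-591) = I*√591 ≈ 24.31*I)
R = 1127844 + 1062*I*√591 (R = (I*√591 + 1062)*((379 - 400) + 1083) = (1062 + I*√591)*(-21 + 1083) = (1062 + I*√591)*1062 = 1127844 + 1062*I*√591 ≈ 1.1278e+6 + 25818.0*I)
D = -2367177/579847 (D = -2 + (-1830/879 - 1/1979) = -2 + (-1830*1/879 - 1*1/1979) = -2 + (-610/293 - 1/1979) = -2 - 1207483/579847 = -2367177/579847 ≈ -4.0824)
(R - 2383) - D = ((1127844 + 1062*I*√591) - 2383) - 1*(-2367177/579847) = (1125461 + 1062*I*√591) + 2367177/579847 = 652597551644/579847 + 1062*I*√591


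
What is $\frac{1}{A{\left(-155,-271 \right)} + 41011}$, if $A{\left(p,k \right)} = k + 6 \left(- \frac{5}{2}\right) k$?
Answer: $\frac{1}{44805} \approx 2.2319 \cdot 10^{-5}$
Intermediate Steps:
$A{\left(p,k \right)} = - 14 k$ ($A{\left(p,k \right)} = k + 6 \left(\left(-5\right) \frac{1}{2}\right) k = k + 6 \left(- \frac{5}{2}\right) k = k - 15 k = - 14 k$)
$\frac{1}{A{\left(-155,-271 \right)} + 41011} = \frac{1}{\left(-14\right) \left(-271\right) + 41011} = \frac{1}{3794 + 41011} = \frac{1}{44805}$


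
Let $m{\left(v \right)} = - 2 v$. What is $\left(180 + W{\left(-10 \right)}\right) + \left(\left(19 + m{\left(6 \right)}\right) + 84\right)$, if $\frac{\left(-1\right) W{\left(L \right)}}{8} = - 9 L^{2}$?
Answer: $7471$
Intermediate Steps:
$W{\left(L \right)} = 72 L^{2}$ ($W{\left(L \right)} = - 8 \left(- 9 L^{2}\right) = 72 L^{2}$)
$\left(180 + W{\left(-10 \right)}\right) + \left(\left(19 + m{\left(6 \right)}\right) + 84\right) = \left(180 + 72 \left(-10\right)^{2}\right) + \left(\left(19 - 12\right) + 84\right) = \left(180 + 72 \cdot 100\right) + \left(\left(19 - 12\right) + 84\right) = \left(180 + 7200\right) + \left(7 + 84\right) = 7380 + 91 = 7471$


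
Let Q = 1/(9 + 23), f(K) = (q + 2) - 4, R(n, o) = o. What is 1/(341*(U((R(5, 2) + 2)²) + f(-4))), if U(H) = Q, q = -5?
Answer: -32/76043 ≈ -0.00042081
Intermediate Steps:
f(K) = -7 (f(K) = (-5 + 2) - 4 = -3 - 4 = -7)
Q = 1/32 ≈ 0.031250
U(H) = 1/32
1/(341*(U((R(5, 2) + 2)²) + f(-4))) = 1/(341*(1/32 - 7)) = 1/(341*(-223/32)) = 1/(-76043/32) = -32/76043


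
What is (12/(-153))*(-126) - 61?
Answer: -869/17 ≈ -51.118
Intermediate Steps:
(12/(-153))*(-126) - 61 = (12*(-1/153))*(-126) - 61 = -4/51*(-126) - 61 = 168/17 - 61 = -869/17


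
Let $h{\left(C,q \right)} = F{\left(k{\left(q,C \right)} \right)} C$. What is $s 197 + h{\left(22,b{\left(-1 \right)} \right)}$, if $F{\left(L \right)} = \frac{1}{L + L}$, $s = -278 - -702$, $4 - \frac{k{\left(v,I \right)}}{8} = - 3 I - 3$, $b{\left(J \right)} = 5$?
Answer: $\frac{48780363}{584} \approx 83528.0$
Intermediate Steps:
$k{\left(v,I \right)} = 56 + 24 I$ ($k{\left(v,I \right)} = 32 - 8 \left(- 3 I - 3\right) = 32 - 8 \left(-3 - 3 I\right) = 32 + \left(24 + 24 I\right) = 56 + 24 I$)
$s = 424$ ($s = -278 + 702 = 424$)
$F{\left(L \right)} = \frac{1}{2 L}$
$h{\left(C,q \right)} = \frac{C}{2 \left(56 + 24 C\right)}$ ($h{\left(C,q \right)} = \frac{1}{2 \left(56 + 24 C\right)} C = \frac{C}{2 \left(56 + 24 C\right)}$)
$s 197 + h{\left(22,b{\left(-1 \right)} \right)} = 424 \cdot 197 + \frac{1}{16} \cdot 22 \frac{1}{7 + 3 \cdot 22} = 83528 + \frac{1}{16} \cdot 22 \frac{1}{7 + 66} = 83528 + \frac{1}{16} \cdot 22 \cdot \frac{1}{73} = 83528 + \frac{11}{584} = \frac{48780363}{584}$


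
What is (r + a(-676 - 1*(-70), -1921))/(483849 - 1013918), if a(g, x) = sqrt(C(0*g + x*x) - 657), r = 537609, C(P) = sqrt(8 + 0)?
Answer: -537609/530069 - I*sqrt(657 - 2*sqrt(2))/530069 ≈ -1.0142 - 4.8252e-5*I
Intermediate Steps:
C(P) = 2*sqrt(2) (C(P) = sqrt(8) = 2*sqrt(2))
a(g, x) = sqrt(-657 + 2*sqrt(2)) (a(g, x) = sqrt(2*sqrt(2) - 657) = sqrt(-657 + 2*sqrt(2)))
(r + a(-676 - 1*(-70), -1921))/(483849 - 1013918) = (537609 + sqrt(-657 + 2*sqrt(2)))/(483849 - 1013918) = (537609 + sqrt(-657 + 2*sqrt(2)))/(-530069) = (537609 + sqrt(-657 + 2*sqrt(2)))*(-1/530069) = -537609/530069 - sqrt(-657 + 2*sqrt(2))/530069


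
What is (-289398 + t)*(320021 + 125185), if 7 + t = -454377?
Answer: -331136209092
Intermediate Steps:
t = -454384 (t = -7 - 454377 = -454384)
(-289398 + t)*(320021 + 125185) = (-289398 - 454384)*(320021 + 125185) = -743782*445206 = -331136209092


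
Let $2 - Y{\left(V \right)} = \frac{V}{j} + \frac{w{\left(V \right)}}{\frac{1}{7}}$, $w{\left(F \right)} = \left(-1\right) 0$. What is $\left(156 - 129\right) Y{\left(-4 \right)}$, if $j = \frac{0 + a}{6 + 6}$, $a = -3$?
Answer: $-378$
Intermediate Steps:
$w{\left(F \right)} = 0$
$j = - \frac{1}{4}$ ($j = \frac{0 - 3}{6 + 6} = - \frac{3}{12} = \left(-3\right) \frac{1}{12} = - \frac{1}{4} \approx -0.25$)
$Y{\left(V \right)} = 2 + 4 V$ ($Y{\left(V \right)} = 2 - \left(\frac{V}{- \frac{1}{4}} + \frac{0}{\frac{1}{7}}\right) = 2 - \left(V \left(-4\right) + 0 \frac{1}{\frac{1}{7}}\right) = 2 - \left(- 4 V + 0 \cdot 7\right) = 2 - \left(- 4 V + 0\right) = 2 - - 4 V = 2 + 4 V$)
$\left(156 - 129\right) Y{\left(-4 \right)} = \left(156 - 129\right) \left(2 + 4 \left(-4\right)\right) = 27 \left(2 - 16\right) = 27 \left(-14\right) = -378$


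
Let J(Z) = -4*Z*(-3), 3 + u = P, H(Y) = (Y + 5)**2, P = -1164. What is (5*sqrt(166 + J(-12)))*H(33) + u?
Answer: -1167 + 7220*sqrt(22) ≈ 32698.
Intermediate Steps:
H(Y) = (5 + Y)**2
u = -1167 (u = -3 - 1164 = -1167)
J(Z) = 12*Z
(5*sqrt(166 + J(-12)))*H(33) + u = (5*sqrt(166 + 12*(-12)))*(5 + 33)**2 - 1167 = (5*sqrt(166 - 144))*38**2 - 1167 = (5*sqrt(22))*1444 - 1167 = 7220*sqrt(22) - 1167 = -1167 + 7220*sqrt(22)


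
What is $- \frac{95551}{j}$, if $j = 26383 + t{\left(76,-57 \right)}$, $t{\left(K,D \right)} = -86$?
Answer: $- \frac{95551}{26297} \approx -3.6335$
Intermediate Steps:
$j = 26297$ ($j = 26383 - 86 = 26297$)
$- \frac{95551}{j} = - \frac{95551}{26297}$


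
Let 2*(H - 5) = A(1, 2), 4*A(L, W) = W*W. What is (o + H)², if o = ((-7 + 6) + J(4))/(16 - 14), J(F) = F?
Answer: 49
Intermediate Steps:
A(L, W) = W²/4 (A(L, W) = (W*W)/4 = W²/4)
o = 3/2 (o = ((-7 + 6) + 4)/(16 - 14) = (-1 + 4)/2 = 3*(½) = 3/2 ≈ 1.5000)
H = 11/2 (H = 5 + ((¼)*2²)/2 = 5 + ((¼)*4)/2 = 5 + (½)*1 = 5 + ½ = 11/2 ≈ 5.5000)
(o + H)² = (3/2 + 11/2)² = 7² = 49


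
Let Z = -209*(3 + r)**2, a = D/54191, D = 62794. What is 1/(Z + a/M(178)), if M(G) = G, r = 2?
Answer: -4822999/25200138378 ≈ -0.00019139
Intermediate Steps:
a = 62794/54191 ≈ 1.1588
Z = -5225 (Z = -209*(3 + 2)**2 = -209*5**2 = -209*25 = -5225)
1/(Z + a/M(178)) = 1/(-5225 + (62794/54191)/178) = 1/(-5225 + (62794/54191)*(1/178)) = 1/(-5225 + 31397/4822999) = 1/(-25200138378/4822999) = -4822999/25200138378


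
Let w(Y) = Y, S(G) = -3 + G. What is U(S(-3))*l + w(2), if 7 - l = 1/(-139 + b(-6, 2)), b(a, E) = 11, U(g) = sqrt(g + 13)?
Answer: 2 + 897*sqrt(7)/128 ≈ 20.541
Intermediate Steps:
U(g) = sqrt(13 + g)
l = 897/128 (l = 7 - 1/(-139 + 11) = 7 - 1/(-128) = 7 - 1*(-1/128) = 7 + 1/128 = 897/128 ≈ 7.0078)
U(S(-3))*l + w(2) = sqrt(13 + (-3 - 3))*(897/128) + 2 = sqrt(13 - 6)*(897/128) + 2 = sqrt(7)*(897/128) + 2 = 897*sqrt(7)/128 + 2 = 2 + 897*sqrt(7)/128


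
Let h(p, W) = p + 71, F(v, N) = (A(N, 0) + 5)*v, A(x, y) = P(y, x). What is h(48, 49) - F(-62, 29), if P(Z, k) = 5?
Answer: 739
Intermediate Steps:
A(x, y) = 5
F(v, N) = 10*v (F(v, N) = (5 + 5)*v = 10*v)
h(p, W) = 71 + p
h(48, 49) - F(-62, 29) = (71 + 48) - 10*(-62) = 119 - 1*(-620) = 119 + 620 = 739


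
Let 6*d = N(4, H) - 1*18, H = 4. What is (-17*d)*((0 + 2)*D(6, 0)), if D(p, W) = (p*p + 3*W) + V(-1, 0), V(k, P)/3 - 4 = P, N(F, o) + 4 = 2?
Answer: 5440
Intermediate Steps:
N(F, o) = -2 (N(F, o) = -4 + 2 = -2)
V(k, P) = 12 + 3*P
d = -10/3 (d = (-2 - 1*18)/6 = (-2 - 18)/6 = (⅙)*(-20) = -10/3 ≈ -3.3333)
D(p, W) = 12 + p² + 3*W (D(p, W) = (p*p + 3*W) + (12 + 3*0) = (p² + 3*W) + (12 + 0) = (p² + 3*W) + 12 = 12 + p² + 3*W)
(-17*d)*((0 + 2)*D(6, 0)) = (-17*(-10/3))*((0 + 2)*(12 + 6² + 3*0)) = 170*(2*(12 + 36 + 0))/3 = 170*(2*48)/3 = (170/3)*96 = 5440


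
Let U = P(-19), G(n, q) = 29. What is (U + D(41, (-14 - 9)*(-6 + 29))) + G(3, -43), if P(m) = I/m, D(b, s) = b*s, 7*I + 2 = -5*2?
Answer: -2880768/133 ≈ -21660.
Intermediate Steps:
I = -12/7 (I = -2/7 + (-5*2)/7 = -2/7 + (1/7)*(-10) = -2/7 - 10/7 = -12/7 ≈ -1.7143)
P(m) = -12/(7*m)
U = 12/133 (U = -12/7/(-19) = -12/7*(-1/19) = 12/133 ≈ 0.090226)
(U + D(41, (-14 - 9)*(-6 + 29))) + G(3, -43) = (12/133 + 41*((-14 - 9)*(-6 + 29))) + 29 = (12/133 + 41*(-23*23)) + 29 = (12/133 + 41*(-529)) + 29 = (12/133 - 21689) + 29 = -2884625/133 + 29 = -2880768/133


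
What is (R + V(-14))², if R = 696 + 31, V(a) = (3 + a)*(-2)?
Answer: 561001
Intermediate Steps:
V(a) = -6 - 2*a
R = 727
(R + V(-14))² = (727 + (-6 - 2*(-14)))² = (727 + (-6 + 28))² = (727 + 22)² = 749² = 561001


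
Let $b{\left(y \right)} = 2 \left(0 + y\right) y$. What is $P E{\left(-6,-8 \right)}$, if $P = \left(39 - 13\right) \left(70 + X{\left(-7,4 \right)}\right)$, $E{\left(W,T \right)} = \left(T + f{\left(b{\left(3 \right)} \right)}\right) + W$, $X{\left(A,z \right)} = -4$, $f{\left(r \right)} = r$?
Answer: $6864$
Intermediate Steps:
$b{\left(y \right)} = 2 y^{2}$ ($b{\left(y \right)} = 2 y y = 2 y^{2}$)
$E{\left(W,T \right)} = 18 + T + W$ ($E{\left(W,T \right)} = \left(T + 2 \cdot 3^{2}\right) + W = \left(T + 2 \cdot 9\right) + W = \left(T + 18\right) + W = \left(18 + T\right) + W = 18 + T + W$)
$P = 1716$ ($P = \left(39 - 13\right) \left(70 - 4\right) = 26 \cdot 66 = 1716$)
$P E{\left(-6,-8 \right)} = 1716 \left(18 - 8 - 6\right) = 1716 \cdot 4 = 6864$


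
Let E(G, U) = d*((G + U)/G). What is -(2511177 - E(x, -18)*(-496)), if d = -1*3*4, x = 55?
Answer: -137894511/55 ≈ -2.5072e+6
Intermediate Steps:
d = -12 (d = -3*4 = -12)
E(G, U) = -12*(G + U)/G
-(2511177 - E(x, -18)*(-496)) = -(2511177 - (-12 - 12*(-18)/55)*(-496)) = -(2511177 - (-12 - 12*(-18)*1/55)*(-496)) = -(2511177 - (-12 + 216/55)*(-496)) = -(2511177 - (-444)*(-496)/55) = -(2511177 - 1*220224/55) = -(2511177 - 220224/55) = -1*137894511/55 = -137894511/55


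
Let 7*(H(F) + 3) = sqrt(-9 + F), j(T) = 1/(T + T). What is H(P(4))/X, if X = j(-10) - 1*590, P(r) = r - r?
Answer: 60/11801 - 60*I/82607 ≈ 0.0050843 - 0.00072633*I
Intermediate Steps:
j(T) = 1/(2*T)
P(r) = 0
H(F) = -3 + sqrt(-9 + F)/7
X = -11801/20 (X = (1/2)/(-10) - 1*590 = (1/2)*(-1/10) - 590 = -1/20 - 590 = -11801/20 ≈ -590.05)
H(P(4))/X = (-3 + sqrt(-9 + 0)/7)/(-11801/20) = (-3 + sqrt(-9)/7)*(-20/11801) = (-3 + (3*I)/7)*(-20/11801) = (-3 + 3*I/7)*(-20/11801) = 60/11801 - 60*I/82607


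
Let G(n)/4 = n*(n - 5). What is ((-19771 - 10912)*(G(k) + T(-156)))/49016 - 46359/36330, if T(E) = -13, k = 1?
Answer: 5009059261/296791880 ≈ 16.877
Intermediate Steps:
G(n) = 4*n*(-5 + n) (G(n) = 4*(n*(n - 5)) = 4*(n*(-5 + n)) = 4*n*(-5 + n))
((-19771 - 10912)*(G(k) + T(-156)))/49016 - 46359/36330 = ((-19771 - 10912)*(4*1*(-5 + 1) - 13))/49016 - 46359/36330 = -30683*(4*1*(-4) - 13)*(1/49016) - 46359*1/36330 = -30683*(-16 - 13)*(1/49016) - 15453/12110 = -30683*(-29)*(1/49016) - 15453/12110 = 889807*(1/49016) - 15453/12110 = 889807/49016 - 15453/12110 = 5009059261/296791880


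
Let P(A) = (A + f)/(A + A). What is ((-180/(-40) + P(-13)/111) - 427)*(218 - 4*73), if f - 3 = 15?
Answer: 1219340/39 ≈ 31265.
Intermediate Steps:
f = 18 (f = 3 + 15 = 18)
P(A) = (18 + A)/(2*A) (P(A) = (A + 18)/(A + A) = (18 + A)/((2*A)) = (18 + A)*(1/(2*A)) = (18 + A)/(2*A))
((-180/(-40) + P(-13)/111) - 427)*(218 - 4*73) = ((-180/(-40) + ((½)*(18 - 13)/(-13))/111) - 427)*(218 - 4*73) = ((-180*(-1/40) + ((½)*(-1/13)*5)*(1/111)) - 427)*(218 - 292) = ((9/2 - 5/26*1/111) - 427)*(-74) = ((9/2 - 5/2886) - 427)*(-74) = (6491/1443 - 427)*(-74) = -609670/1443*(-74) = 1219340/39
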